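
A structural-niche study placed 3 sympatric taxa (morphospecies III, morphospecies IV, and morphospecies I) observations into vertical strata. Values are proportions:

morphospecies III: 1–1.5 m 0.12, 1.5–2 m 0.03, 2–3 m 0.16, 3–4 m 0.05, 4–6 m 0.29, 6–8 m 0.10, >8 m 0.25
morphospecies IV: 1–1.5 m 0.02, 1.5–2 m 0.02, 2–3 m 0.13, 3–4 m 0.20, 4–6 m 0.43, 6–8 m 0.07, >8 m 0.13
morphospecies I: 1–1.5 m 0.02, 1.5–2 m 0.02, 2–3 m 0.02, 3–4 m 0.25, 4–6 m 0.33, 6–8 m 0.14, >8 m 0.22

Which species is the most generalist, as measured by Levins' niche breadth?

morphospecies III

Σp_IIIᵢ² = 0.12² + 0.03² + 0.16² + 0.05² + 0.29² + 0.10² + 0.25² = 0.0144 + 0.0009 + 0.0256 + 0.0025 + 0.0841 + 0.0100 + 0.0625 = 0.2000
B_III = 1 / 0.2000 = 5.0000
Σp_IVᵢ² = 0.02² + 0.02² + 0.13² + 0.20² + 0.43² + 0.07² + 0.13² = 0.0004 + 0.0004 + 0.0169 + 0.0400 + 0.1849 + 0.0049 + 0.0169 = 0.2644
B_IV = 1 / 0.2644 = 3.7821
Σp_Iᵢ² = 0.02² + 0.02² + 0.02² + 0.25² + 0.33² + 0.14² + 0.22² = 0.0004 + 0.0004 + 0.0004 + 0.0625 + 0.1089 + 0.0196 + 0.0484 = 0.2406
B_I = 1 / 0.2406 = 4.1563
Highest B → broadest niche (most generalist): morphospecies III (B = 5.00).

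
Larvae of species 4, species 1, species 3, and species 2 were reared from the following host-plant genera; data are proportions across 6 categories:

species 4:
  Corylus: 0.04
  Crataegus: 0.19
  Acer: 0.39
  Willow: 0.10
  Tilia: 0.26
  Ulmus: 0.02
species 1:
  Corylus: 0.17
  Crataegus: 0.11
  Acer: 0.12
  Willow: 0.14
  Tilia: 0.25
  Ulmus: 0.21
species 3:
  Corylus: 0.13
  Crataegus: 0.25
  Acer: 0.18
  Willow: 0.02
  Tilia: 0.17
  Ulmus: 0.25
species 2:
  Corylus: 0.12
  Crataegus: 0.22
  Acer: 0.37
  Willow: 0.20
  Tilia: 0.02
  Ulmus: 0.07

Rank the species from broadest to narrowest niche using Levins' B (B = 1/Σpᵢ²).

species 1 > species 3 > species 2 > species 4

Σp_4ᵢ² = 0.04² + 0.19² + 0.39² + 0.10² + 0.26² + 0.02² = 0.0016 + 0.0361 + 0.1521 + 0.0100 + 0.0676 + 0.0004 = 0.2678
B_4 = 1 / 0.2678 = 3.7341
Σp_1ᵢ² = 0.17² + 0.11² + 0.12² + 0.14² + 0.25² + 0.21² = 0.0289 + 0.0121 + 0.0144 + 0.0196 + 0.0625 + 0.0441 = 0.1816
B_1 = 1 / 0.1816 = 5.5066
Σp_3ᵢ² = 0.13² + 0.25² + 0.18² + 0.02² + 0.17² + 0.25² = 0.0169 + 0.0625 + 0.0324 + 0.0004 + 0.0289 + 0.0625 = 0.2036
B_3 = 1 / 0.2036 = 4.9116
Σp_2ᵢ² = 0.12² + 0.22² + 0.37² + 0.20² + 0.02² + 0.07² = 0.0144 + 0.0484 + 0.1369 + 0.0400 + 0.0004 + 0.0049 = 0.2450
B_2 = 1 / 0.2450 = 4.0816
Ranking by B (broadest → narrowest): species 1 (5.51) > species 3 (4.91) > species 2 (4.08) > species 4 (3.73)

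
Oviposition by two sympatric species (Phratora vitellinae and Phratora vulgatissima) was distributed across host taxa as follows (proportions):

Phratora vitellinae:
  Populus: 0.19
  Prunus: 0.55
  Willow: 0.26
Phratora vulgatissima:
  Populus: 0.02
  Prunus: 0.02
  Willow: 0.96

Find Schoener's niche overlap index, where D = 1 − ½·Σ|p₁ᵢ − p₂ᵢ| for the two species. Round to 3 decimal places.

Σ|p₁ᵢ − p₂ᵢ| = 0.17 + 0.53 + 0.70 = 1.40
D = 1 − ½ × 1.40 = 1 − 0.700 = 0.30000

0.300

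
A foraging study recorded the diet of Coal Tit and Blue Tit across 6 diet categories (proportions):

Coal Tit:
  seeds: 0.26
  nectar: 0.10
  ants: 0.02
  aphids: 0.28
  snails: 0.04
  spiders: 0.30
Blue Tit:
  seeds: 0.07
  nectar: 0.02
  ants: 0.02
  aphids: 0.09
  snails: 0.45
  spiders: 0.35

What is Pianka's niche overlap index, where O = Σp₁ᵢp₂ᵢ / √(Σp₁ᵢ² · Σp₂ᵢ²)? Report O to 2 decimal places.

0.58

Σ p₁ᵢp₂ᵢ = 0.0182 + 0.0020 + 0.0004 + 0.0252 + 0.0180 + 0.1050 = 0.1688
Σp_1ᵢ² = 0.26² + 0.10² + 0.02² + 0.28² + 0.04² + 0.30² = 0.0676 + 0.0100 + 0.0004 + 0.0784 + 0.0016 + 0.0900 = 0.2480
Σp_2ᵢ² = 0.07² + 0.02² + 0.02² + 0.09² + 0.45² + 0.35² = 0.0049 + 0.0004 + 0.0004 + 0.0081 + 0.2025 + 0.1225 = 0.3388
O = 0.1688 / √(0.2480 × 0.3388) = 0.1688 / 0.28987 = 0.5823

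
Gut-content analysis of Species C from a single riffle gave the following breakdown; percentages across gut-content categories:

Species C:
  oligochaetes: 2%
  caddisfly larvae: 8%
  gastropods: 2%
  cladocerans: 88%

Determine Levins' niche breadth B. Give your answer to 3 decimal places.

Convert percentages to proportions (divide by 100).
Σpᵢ² = 0.02² + 0.08² + 0.02² + 0.88² = 0.0004 + 0.0064 + 0.0004 + 0.7744 = 0.7816
B = 1 / 0.7816 = 1.27943

1.279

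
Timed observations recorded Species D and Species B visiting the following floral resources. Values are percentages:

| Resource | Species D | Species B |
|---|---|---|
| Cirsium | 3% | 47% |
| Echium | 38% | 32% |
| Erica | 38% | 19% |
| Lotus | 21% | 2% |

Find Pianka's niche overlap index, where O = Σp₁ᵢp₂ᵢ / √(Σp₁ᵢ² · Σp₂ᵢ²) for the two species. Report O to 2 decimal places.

0.61

Convert percentages to proportions (divide by 100).
Σ p₁ᵢp₂ᵢ = 0.0141 + 0.1216 + 0.0722 + 0.0042 = 0.2121
Σp_1ᵢ² = 0.03² + 0.38² + 0.38² + 0.21² = 0.0009 + 0.1444 + 0.1444 + 0.0441 = 0.3338
Σp_2ᵢ² = 0.47² + 0.32² + 0.19² + 0.02² = 0.2209 + 0.1024 + 0.0361 + 0.0004 = 0.3598
O = 0.2121 / √(0.3338 × 0.3598) = 0.2121 / 0.34656 = 0.6120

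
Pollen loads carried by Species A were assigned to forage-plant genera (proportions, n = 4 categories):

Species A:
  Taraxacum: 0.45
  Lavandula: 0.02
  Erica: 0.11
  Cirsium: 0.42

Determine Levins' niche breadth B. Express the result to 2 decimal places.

2.55

Σpᵢ² = 0.45² + 0.02² + 0.11² + 0.42² = 0.2025 + 0.0004 + 0.0121 + 0.1764 = 0.3914
B = 1 / 0.3914 = 2.5549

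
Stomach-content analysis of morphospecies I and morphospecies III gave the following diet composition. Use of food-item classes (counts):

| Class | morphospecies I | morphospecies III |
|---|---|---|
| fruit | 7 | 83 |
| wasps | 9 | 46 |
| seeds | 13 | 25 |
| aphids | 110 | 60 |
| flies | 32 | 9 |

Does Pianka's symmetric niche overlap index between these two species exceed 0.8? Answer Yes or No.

Proportions for morphospecies I (n=171): 7/171=0.0409, 9/171=0.0526, 13/171=0.0760, 110/171=0.6433, 32/171=0.1871
Proportions for morphospecies III (n=223): 83/223=0.3722, 46/223=0.2063, 25/223=0.1121, 60/223=0.2691, 9/223=0.0404
Σ p₁ᵢp₂ᵢ = 0.015223 + 0.010851 + 0.008520 + 0.173112 + 0.007559 = 0.215265
Σp_1ᵢ² = 0.0409² + 0.0526² + 0.0760² + 0.6433² + 0.1871² = 0.001673 + 0.002767 + 0.005776 + 0.413835 + 0.035006 = 0.459057
Σp_2ᵢ² = 0.3722² + 0.2063² + 0.1121² + 0.2691² + 0.0404² = 0.138533 + 0.042560 + 0.012566 + 0.072415 + 0.001632 = 0.267706
O = 0.215265 / √(0.459057 × 0.267706) = 0.215265 / 0.3505600 = 0.6141
O = 0.6141 < 0.8 → No.

No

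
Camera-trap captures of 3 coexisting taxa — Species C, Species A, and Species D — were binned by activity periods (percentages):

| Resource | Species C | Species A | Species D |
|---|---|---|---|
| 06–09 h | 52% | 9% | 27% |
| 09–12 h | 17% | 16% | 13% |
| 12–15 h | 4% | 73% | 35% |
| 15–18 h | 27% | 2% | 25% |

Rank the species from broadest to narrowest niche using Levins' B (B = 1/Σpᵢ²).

Species D > Species C > Species A

Convert percentages to proportions (divide by 100).
Σp_Cᵢ² = 0.52² + 0.17² + 0.04² + 0.27² = 0.2704 + 0.0289 + 0.0016 + 0.0729 = 0.3738
B_C = 1 / 0.3738 = 2.6752
Σp_Aᵢ² = 0.09² + 0.16² + 0.73² + 0.02² = 0.0081 + 0.0256 + 0.5329 + 0.0004 = 0.5670
B_A = 1 / 0.5670 = 1.7637
Σp_Dᵢ² = 0.27² + 0.13² + 0.35² + 0.25² = 0.0729 + 0.0169 + 0.1225 + 0.0625 = 0.2748
B_D = 1 / 0.2748 = 3.6390
Ranking by B (broadest → narrowest): Species D (3.64) > Species C (2.68) > Species A (1.76)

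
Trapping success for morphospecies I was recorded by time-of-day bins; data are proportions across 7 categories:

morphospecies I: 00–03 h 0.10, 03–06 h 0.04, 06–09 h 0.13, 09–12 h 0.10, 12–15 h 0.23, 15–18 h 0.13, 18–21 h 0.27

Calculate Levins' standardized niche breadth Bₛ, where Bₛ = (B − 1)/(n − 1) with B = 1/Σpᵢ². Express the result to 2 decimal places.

0.75

Σpᵢ² = 0.10² + 0.04² + 0.13² + 0.10² + 0.23² + 0.13² + 0.27² = 0.0100 + 0.0016 + 0.0169 + 0.0100 + 0.0529 + 0.0169 + 0.0729 = 0.1812
B = 1 / 0.1812 = 5.5188
Bₛ = (B − 1)/(n − 1) = (5.5188 − 1)/(7 − 1) = 4.5188/6 = 0.7531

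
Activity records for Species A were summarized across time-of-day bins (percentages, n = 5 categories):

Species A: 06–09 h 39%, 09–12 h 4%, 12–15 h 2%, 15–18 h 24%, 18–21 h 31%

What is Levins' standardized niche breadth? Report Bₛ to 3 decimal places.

Convert percentages to proportions (divide by 100).
Σpᵢ² = 0.39² + 0.04² + 0.02² + 0.24² + 0.31² = 0.1521 + 0.0016 + 0.0004 + 0.0576 + 0.0961 = 0.3078
B = 1 / 0.3078 = 3.24886
Bₛ = (B − 1)/(n − 1) = (3.24886 − 1)/(5 − 1) = 2.24886/4 = 0.56222

0.562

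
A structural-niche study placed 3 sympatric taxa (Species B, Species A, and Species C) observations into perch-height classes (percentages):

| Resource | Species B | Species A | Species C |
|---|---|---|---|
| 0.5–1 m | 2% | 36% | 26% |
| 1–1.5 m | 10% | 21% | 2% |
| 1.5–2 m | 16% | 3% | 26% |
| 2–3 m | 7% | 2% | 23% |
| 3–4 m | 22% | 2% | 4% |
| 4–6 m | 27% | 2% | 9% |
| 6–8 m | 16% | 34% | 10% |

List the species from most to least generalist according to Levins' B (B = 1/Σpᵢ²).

Species B > Species C > Species A

Convert percentages to proportions (divide by 100).
Σp_Bᵢ² = 0.02² + 0.10² + 0.16² + 0.07² + 0.22² + 0.27² + 0.16² = 0.0004 + 0.0100 + 0.0256 + 0.0049 + 0.0484 + 0.0729 + 0.0256 = 0.1878
B_B = 1 / 0.1878 = 5.3248
Σp_Aᵢ² = 0.36² + 0.21² + 0.03² + 0.02² + 0.02² + 0.02² + 0.34² = 0.1296 + 0.0441 + 0.0009 + 0.0004 + 0.0004 + 0.0004 + 0.1156 = 0.2914
B_A = 1 / 0.2914 = 3.4317
Σp_Cᵢ² = 0.26² + 0.02² + 0.26² + 0.23² + 0.04² + 0.09² + 0.10² = 0.0676 + 0.0004 + 0.0676 + 0.0529 + 0.0016 + 0.0081 + 0.0100 = 0.2082
B_C = 1 / 0.2082 = 4.8031
Ranking by B (broadest → narrowest): Species B (5.32) > Species C (4.80) > Species A (3.43)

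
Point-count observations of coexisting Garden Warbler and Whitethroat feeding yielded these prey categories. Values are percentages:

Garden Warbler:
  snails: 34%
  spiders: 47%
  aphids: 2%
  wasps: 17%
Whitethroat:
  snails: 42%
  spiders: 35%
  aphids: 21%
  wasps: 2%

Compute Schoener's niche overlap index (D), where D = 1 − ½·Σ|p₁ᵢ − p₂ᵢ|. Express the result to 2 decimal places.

Convert percentages to proportions (divide by 100).
Σ|p₁ᵢ − p₂ᵢ| = 0.08 + 0.12 + 0.19 + 0.15 = 0.54
D = 1 − ½ × 0.54 = 1 − 0.270 = 0.7300

0.73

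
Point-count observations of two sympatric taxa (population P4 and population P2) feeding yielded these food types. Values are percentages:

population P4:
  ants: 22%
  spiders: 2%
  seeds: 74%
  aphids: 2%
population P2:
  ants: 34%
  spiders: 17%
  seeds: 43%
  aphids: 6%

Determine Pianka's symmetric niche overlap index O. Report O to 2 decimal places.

Convert percentages to proportions (divide by 100).
Σ p₁ᵢp₂ᵢ = 0.0748 + 0.0034 + 0.3182 + 0.0012 = 0.3976
Σp_1ᵢ² = 0.22² + 0.02² + 0.74² + 0.02² = 0.0484 + 0.0004 + 0.5476 + 0.0004 = 0.5968
Σp_2ᵢ² = 0.34² + 0.17² + 0.43² + 0.06² = 0.1156 + 0.0289 + 0.1849 + 0.0036 = 0.3330
O = 0.3976 / √(0.5968 × 0.3330) = 0.3976 / 0.44580 = 0.8919

0.89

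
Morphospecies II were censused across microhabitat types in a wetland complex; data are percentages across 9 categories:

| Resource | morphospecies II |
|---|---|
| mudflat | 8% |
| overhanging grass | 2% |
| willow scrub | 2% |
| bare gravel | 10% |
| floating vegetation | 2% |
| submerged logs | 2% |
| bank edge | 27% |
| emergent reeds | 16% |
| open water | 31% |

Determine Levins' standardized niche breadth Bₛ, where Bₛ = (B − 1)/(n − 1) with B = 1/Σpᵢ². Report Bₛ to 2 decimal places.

Convert percentages to proportions (divide by 100).
Σpᵢ² = 0.08² + 0.02² + 0.02² + 0.10² + 0.02² + 0.02² + 0.27² + 0.16² + 0.31² = 0.0064 + 0.0004 + 0.0004 + 0.0100 + 0.0004 + 0.0004 + 0.0729 + 0.0256 + 0.0961 = 0.2126
B = 1 / 0.2126 = 4.7037
Bₛ = (B − 1)/(n − 1) = (4.7037 − 1)/(9 − 1) = 3.7037/8 = 0.4630

0.46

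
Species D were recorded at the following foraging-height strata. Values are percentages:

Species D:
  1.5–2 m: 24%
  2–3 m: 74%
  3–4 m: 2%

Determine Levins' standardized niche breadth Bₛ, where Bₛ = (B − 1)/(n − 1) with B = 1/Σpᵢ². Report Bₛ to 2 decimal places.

Convert percentages to proportions (divide by 100).
Σpᵢ² = 0.24² + 0.74² + 0.02² = 0.0576 + 0.5476 + 0.0004 = 0.6056
B = 1 / 0.6056 = 1.6513
Bₛ = (B − 1)/(n − 1) = (1.6513 − 1)/(3 − 1) = 0.6513/2 = 0.3257

0.33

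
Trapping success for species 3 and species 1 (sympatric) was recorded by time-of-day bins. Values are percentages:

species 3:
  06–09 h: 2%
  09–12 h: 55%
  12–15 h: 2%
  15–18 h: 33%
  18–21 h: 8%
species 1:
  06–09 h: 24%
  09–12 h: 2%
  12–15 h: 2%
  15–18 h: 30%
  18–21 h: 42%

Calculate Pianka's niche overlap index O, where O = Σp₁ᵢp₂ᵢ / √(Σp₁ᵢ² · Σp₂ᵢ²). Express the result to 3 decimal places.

0.404

Convert percentages to proportions (divide by 100).
Σ p₁ᵢp₂ᵢ = 0.0048 + 0.0110 + 0.0004 + 0.0990 + 0.0336 = 0.1488
Σp_1ᵢ² = 0.02² + 0.55² + 0.02² + 0.33² + 0.08² = 0.0004 + 0.3025 + 0.0004 + 0.1089 + 0.0064 = 0.4186
Σp_2ᵢ² = 0.24² + 0.02² + 0.02² + 0.30² + 0.42² = 0.0576 + 0.0004 + 0.0004 + 0.0900 + 0.1764 = 0.3248
O = 0.1488 / √(0.4186 × 0.3248) = 0.1488 / 0.368729 = 0.40355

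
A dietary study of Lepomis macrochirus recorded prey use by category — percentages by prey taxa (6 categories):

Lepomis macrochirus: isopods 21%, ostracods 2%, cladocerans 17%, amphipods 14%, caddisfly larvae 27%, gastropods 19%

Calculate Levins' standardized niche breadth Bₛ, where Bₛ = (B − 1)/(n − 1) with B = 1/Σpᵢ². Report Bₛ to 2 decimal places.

0.79

Convert percentages to proportions (divide by 100).
Σpᵢ² = 0.21² + 0.02² + 0.17² + 0.14² + 0.27² + 0.19² = 0.0441 + 0.0004 + 0.0289 + 0.0196 + 0.0729 + 0.0361 = 0.2020
B = 1 / 0.2020 = 4.9505
Bₛ = (B − 1)/(n − 1) = (4.9505 − 1)/(6 − 1) = 3.9505/5 = 0.7901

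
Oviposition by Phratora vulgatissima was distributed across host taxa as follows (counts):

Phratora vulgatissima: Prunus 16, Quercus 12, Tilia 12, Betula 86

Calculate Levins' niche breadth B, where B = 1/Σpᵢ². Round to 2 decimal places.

2.00

Proportions for Phratora vulgatissima (n=126): 16/126=0.1270, 12/126=0.0952, 12/126=0.0952, 86/126=0.6825
Σpᵢ² = 0.1270² + 0.0952² + 0.0952² + 0.6825² = 0.016129 + 0.009063 + 0.009063 + 0.465806 = 0.500061
B = 1 / 0.500061 = 1.9998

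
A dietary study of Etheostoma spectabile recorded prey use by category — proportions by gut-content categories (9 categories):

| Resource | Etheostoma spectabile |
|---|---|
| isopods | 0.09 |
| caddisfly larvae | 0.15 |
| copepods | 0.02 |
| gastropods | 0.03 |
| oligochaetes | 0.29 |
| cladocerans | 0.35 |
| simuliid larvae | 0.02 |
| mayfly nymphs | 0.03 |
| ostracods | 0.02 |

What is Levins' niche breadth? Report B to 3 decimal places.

Σpᵢ² = 0.09² + 0.15² + 0.02² + 0.03² + 0.29² + 0.35² + 0.02² + 0.03² + 0.02² = 0.0081 + 0.0225 + 0.0004 + 0.0009 + 0.0841 + 0.1225 + 0.0004 + 0.0009 + 0.0004 = 0.2402
B = 1 / 0.2402 = 4.16320

4.163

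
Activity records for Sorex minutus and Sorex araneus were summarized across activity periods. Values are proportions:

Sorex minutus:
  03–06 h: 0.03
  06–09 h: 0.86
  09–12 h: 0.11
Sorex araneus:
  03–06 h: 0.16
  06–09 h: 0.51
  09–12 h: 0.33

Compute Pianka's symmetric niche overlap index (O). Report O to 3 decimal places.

Σ p₁ᵢp₂ᵢ = 0.0048 + 0.4386 + 0.0363 = 0.4797
Σp_1ᵢ² = 0.03² + 0.86² + 0.11² = 0.0009 + 0.7396 + 0.0121 = 0.7526
Σp_2ᵢ² = 0.16² + 0.51² + 0.33² = 0.0256 + 0.2601 + 0.1089 = 0.3946
O = 0.4797 / √(0.7526 × 0.3946) = 0.4797 / 0.544955 = 0.88026

0.880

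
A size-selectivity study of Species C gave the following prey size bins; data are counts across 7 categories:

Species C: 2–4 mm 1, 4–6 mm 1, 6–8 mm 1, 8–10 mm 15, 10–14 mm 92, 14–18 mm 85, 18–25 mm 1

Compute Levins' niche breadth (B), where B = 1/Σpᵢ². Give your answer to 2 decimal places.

2.41

Proportions for Species C (n=196): 1/196=0.0051, 1/196=0.0051, 1/196=0.0051, 15/196=0.0765, 92/196=0.4694, 85/196=0.4337, 1/196=0.0051
Σpᵢ² = 0.0051² + 0.0051² + 0.0051² + 0.0765² + 0.4694² + 0.4337² + 0.0051² = 0.000026 + 0.000026 + 0.000026 + 0.005852 + 0.220336 + 0.188096 + 0.000026 = 0.414388
B = 1 / 0.414388 = 2.4132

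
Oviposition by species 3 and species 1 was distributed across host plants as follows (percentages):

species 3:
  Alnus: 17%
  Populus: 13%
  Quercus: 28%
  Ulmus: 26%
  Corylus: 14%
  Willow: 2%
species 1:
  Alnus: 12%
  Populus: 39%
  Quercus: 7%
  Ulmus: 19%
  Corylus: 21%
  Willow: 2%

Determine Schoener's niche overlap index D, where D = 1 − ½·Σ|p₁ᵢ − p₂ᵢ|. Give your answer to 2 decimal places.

0.67

Convert percentages to proportions (divide by 100).
Σ|p₁ᵢ − p₂ᵢ| = 0.05 + 0.26 + 0.21 + 0.07 + 0.07 + 0.00 = 0.66
D = 1 − ½ × 0.66 = 1 − 0.330 = 0.6700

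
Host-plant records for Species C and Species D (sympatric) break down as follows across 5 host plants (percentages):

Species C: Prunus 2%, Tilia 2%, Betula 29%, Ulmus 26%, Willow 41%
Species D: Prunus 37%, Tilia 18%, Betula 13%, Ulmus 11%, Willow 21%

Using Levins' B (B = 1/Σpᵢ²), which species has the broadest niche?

Species D

Convert percentages to proportions (divide by 100).
Σp_Cᵢ² = 0.02² + 0.02² + 0.29² + 0.26² + 0.41² = 0.0004 + 0.0004 + 0.0841 + 0.0676 + 0.1681 = 0.3206
B_C = 1 / 0.3206 = 3.1192
Σp_Dᵢ² = 0.37² + 0.18² + 0.13² + 0.11² + 0.21² = 0.1369 + 0.0324 + 0.0169 + 0.0121 + 0.0441 = 0.2424
B_D = 1 / 0.2424 = 4.1254
Highest B → broadest niche (most generalist): Species D (B = 4.13).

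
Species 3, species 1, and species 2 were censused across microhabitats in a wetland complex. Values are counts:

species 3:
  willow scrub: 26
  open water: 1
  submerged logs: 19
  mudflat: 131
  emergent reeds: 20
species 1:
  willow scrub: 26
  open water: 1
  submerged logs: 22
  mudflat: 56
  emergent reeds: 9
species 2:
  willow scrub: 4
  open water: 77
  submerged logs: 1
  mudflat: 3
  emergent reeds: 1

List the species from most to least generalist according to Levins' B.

Proportions for species 3 (n=197): 26/197=0.1320, 1/197=0.0051, 19/197=0.0964, 131/197=0.6650, 20/197=0.1015
Proportions for species 1 (n=114): 26/114=0.2281, 1/114=0.0088, 22/114=0.1930, 56/114=0.4912, 9/114=0.0789
Proportions for species 2 (n=86): 4/86=0.0465, 77/86=0.8953, 1/86=0.0116, 3/86=0.0349, 1/86=0.0116
Σp_3ᵢ² = 0.1320² + 0.0051² + 0.0964² + 0.6650² + 0.1015² = 0.017424 + 0.000026 + 0.009293 + 0.442225 + 0.010302 = 0.479270
B_3 = 1 / 0.479270 = 2.0865
Σp_1ᵢ² = 0.2281² + 0.0088² + 0.1930² + 0.4912² + 0.0789² = 0.052030 + 0.000077 + 0.037249 + 0.241277 + 0.006225 = 0.336858
B_1 = 1 / 0.336858 = 2.9686
Σp_2ᵢ² = 0.0465² + 0.8953² + 0.0116² + 0.0349² + 0.0116² = 0.002162 + 0.801562 + 0.000135 + 0.001218 + 0.000135 = 0.805212
B_2 = 1 / 0.805212 = 1.2419
Ranking by B (broadest → narrowest): species 1 (2.97) > species 3 (2.09) > species 2 (1.24)

species 1 > species 3 > species 2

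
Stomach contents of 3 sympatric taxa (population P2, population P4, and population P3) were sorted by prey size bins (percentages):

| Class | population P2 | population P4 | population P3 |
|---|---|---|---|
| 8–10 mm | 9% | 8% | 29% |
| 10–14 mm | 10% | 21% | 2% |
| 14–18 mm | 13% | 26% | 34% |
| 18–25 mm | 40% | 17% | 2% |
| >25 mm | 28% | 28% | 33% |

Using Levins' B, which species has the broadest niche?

Convert percentages to proportions (divide by 100).
Σp_P2ᵢ² = 0.09² + 0.10² + 0.13² + 0.40² + 0.28² = 0.0081 + 0.0100 + 0.0169 + 0.1600 + 0.0784 = 0.2734
B_P2 = 1 / 0.2734 = 3.6576
Σp_P4ᵢ² = 0.08² + 0.21² + 0.26² + 0.17² + 0.28² = 0.0064 + 0.0441 + 0.0676 + 0.0289 + 0.0784 = 0.2254
B_P4 = 1 / 0.2254 = 4.4366
Σp_P3ᵢ² = 0.29² + 0.02² + 0.34² + 0.02² + 0.33² = 0.0841 + 0.0004 + 0.1156 + 0.0004 + 0.1089 = 0.3094
B_P3 = 1 / 0.3094 = 3.2321
Highest B → broadest niche (most generalist): population P4 (B = 4.44).

population P4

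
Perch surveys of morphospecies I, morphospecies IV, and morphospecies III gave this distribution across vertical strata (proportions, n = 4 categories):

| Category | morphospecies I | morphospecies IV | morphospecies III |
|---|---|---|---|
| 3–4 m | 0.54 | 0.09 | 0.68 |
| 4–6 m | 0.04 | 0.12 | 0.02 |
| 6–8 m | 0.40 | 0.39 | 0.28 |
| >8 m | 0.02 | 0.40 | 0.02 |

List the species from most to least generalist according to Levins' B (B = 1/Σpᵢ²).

Σp_Iᵢ² = 0.54² + 0.04² + 0.40² + 0.02² = 0.2916 + 0.0016 + 0.1600 + 0.0004 = 0.4536
B_I = 1 / 0.4536 = 2.2046
Σp_IVᵢ² = 0.09² + 0.12² + 0.39² + 0.40² = 0.0081 + 0.0144 + 0.1521 + 0.1600 = 0.3346
B_IV = 1 / 0.3346 = 2.9886
Σp_IIIᵢ² = 0.68² + 0.02² + 0.28² + 0.02² = 0.4624 + 0.0004 + 0.0784 + 0.0004 = 0.5416
B_III = 1 / 0.5416 = 1.8464
Ranking by B (broadest → narrowest): morphospecies IV (2.99) > morphospecies I (2.20) > morphospecies III (1.85)

morphospecies IV > morphospecies I > morphospecies III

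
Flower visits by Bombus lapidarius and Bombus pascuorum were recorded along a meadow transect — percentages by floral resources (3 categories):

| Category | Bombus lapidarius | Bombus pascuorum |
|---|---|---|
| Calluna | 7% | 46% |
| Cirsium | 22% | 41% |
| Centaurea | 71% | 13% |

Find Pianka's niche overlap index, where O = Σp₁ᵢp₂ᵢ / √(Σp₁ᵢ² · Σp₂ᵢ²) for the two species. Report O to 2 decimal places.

Convert percentages to proportions (divide by 100).
Σ p₁ᵢp₂ᵢ = 0.0322 + 0.0902 + 0.0923 = 0.2147
Σp_1ᵢ² = 0.07² + 0.22² + 0.71² = 0.0049 + 0.0484 + 0.5041 = 0.5574
Σp_2ᵢ² = 0.46² + 0.41² + 0.13² = 0.2116 + 0.1681 + 0.0169 = 0.3966
O = 0.2147 / √(0.5574 × 0.3966) = 0.2147 / 0.47018 = 0.4566

0.46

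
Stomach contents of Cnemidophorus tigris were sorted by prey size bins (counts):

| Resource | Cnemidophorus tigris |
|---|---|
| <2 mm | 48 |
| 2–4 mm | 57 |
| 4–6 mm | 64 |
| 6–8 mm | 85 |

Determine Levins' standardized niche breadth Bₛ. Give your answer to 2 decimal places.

Proportions for Cnemidophorus tigris (n=254): 48/254=0.1890, 57/254=0.2244, 64/254=0.2520, 85/254=0.3346
Σpᵢ² = 0.1890² + 0.2244² + 0.2520² + 0.3346² = 0.035721 + 0.050355 + 0.063504 + 0.111957 = 0.261537
B = 1 / 0.261537 = 3.8236
Bₛ = (B − 1)/(n − 1) = (3.8236 − 1)/(4 − 1) = 2.8236/3 = 0.9412

0.94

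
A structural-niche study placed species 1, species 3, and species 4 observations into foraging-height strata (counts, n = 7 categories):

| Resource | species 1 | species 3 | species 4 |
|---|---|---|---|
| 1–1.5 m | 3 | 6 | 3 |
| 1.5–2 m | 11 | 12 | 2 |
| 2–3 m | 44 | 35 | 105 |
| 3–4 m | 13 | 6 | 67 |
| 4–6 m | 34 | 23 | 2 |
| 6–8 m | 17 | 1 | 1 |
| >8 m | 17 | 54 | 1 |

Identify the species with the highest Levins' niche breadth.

Proportions for species 1 (n=139): 3/139=0.0216, 11/139=0.0791, 44/139=0.3165, 13/139=0.0935, 34/139=0.2446, 17/139=0.1223, 17/139=0.1223
Proportions for species 3 (n=137): 6/137=0.0438, 12/137=0.0876, 35/137=0.2555, 6/137=0.0438, 23/137=0.1679, 1/137=0.0073, 54/137=0.3942
Proportions for species 4 (n=181): 3/181=0.0166, 2/181=0.0110, 105/181=0.5801, 67/181=0.3702, 2/181=0.0110, 1/181=0.0055, 1/181=0.0055
Σp_1ᵢ² = 0.0216² + 0.0791² + 0.3165² + 0.0935² + 0.2446² + 0.1223² + 0.1223² = 0.000467 + 0.006257 + 0.100172 + 0.008742 + 0.059829 + 0.014957 + 0.014957 = 0.205381
B_1 = 1 / 0.205381 = 4.8690
Σp_3ᵢ² = 0.0438² + 0.0876² + 0.2555² + 0.0438² + 0.1679² + 0.0073² + 0.3942² = 0.001918 + 0.007674 + 0.065280 + 0.001918 + 0.028190 + 0.000053 + 0.155394 = 0.260427
B_3 = 1 / 0.260427 = 3.8398
Σp_4ᵢ² = 0.0166² + 0.0110² + 0.5801² + 0.3702² + 0.0110² + 0.0055² + 0.0055² = 0.000276 + 0.000121 + 0.336516 + 0.137048 + 0.000121 + 0.000030 + 0.000030 = 0.474142
B_4 = 1 / 0.474142 = 2.1091
Highest B → broadest niche (most generalist): species 1 (B = 4.87).

species 1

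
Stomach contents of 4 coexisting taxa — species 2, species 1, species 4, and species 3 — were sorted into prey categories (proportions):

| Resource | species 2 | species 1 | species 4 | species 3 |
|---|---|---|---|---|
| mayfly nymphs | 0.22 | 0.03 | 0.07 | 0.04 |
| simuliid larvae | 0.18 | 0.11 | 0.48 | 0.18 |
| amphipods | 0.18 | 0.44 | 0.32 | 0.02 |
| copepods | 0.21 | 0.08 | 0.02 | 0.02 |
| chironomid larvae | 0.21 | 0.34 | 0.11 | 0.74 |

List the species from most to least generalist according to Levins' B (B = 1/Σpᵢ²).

Σp_2ᵢ² = 0.22² + 0.18² + 0.18² + 0.21² + 0.21² = 0.0484 + 0.0324 + 0.0324 + 0.0441 + 0.0441 = 0.2014
B_2 = 1 / 0.2014 = 4.9652
Σp_1ᵢ² = 0.03² + 0.11² + 0.44² + 0.08² + 0.34² = 0.0009 + 0.0121 + 0.1936 + 0.0064 + 0.1156 = 0.3286
B_1 = 1 / 0.3286 = 3.0432
Σp_4ᵢ² = 0.07² + 0.48² + 0.32² + 0.02² + 0.11² = 0.0049 + 0.2304 + 0.1024 + 0.0004 + 0.0121 = 0.3502
B_4 = 1 / 0.3502 = 2.8555
Σp_3ᵢ² = 0.04² + 0.18² + 0.02² + 0.02² + 0.74² = 0.0016 + 0.0324 + 0.0004 + 0.0004 + 0.5476 = 0.5824
B_3 = 1 / 0.5824 = 1.7170
Ranking by B (broadest → narrowest): species 2 (4.97) > species 1 (3.04) > species 4 (2.86) > species 3 (1.72)

species 2 > species 1 > species 4 > species 3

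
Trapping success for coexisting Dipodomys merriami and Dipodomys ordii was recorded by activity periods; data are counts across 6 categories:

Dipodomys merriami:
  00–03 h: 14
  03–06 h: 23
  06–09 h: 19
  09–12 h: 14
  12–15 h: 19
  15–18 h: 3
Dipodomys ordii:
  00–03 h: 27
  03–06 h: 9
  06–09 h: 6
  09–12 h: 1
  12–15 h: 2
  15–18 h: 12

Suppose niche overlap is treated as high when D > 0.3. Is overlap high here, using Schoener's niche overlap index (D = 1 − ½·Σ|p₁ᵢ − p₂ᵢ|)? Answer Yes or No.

Proportions for Dipodomys merriami (n=92): 14/92=0.1522, 23/92=0.2500, 19/92=0.2065, 14/92=0.1522, 19/92=0.2065, 3/92=0.0326
Proportions for Dipodomys ordii (n=57): 27/57=0.4737, 9/57=0.1579, 6/57=0.1053, 1/57=0.0175, 2/57=0.0351, 12/57=0.2105
Σ|p₁ᵢ − p₂ᵢ| = 0.3215 + 0.0921 + 0.1012 + 0.1347 + 0.1714 + 0.1779 = 0.9988
D = 1 − ½ × 0.9988 = 1 − 0.49940 = 0.50060
D = 0.50060 > 0.3 → Yes.

Yes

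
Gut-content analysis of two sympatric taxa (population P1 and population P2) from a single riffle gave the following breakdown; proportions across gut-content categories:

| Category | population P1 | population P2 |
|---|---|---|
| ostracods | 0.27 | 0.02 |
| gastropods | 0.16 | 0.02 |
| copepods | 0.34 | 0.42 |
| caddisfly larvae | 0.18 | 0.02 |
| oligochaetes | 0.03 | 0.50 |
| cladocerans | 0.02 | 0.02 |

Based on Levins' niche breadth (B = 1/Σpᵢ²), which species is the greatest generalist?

Σp_P1ᵢ² = 0.27² + 0.16² + 0.34² + 0.18² + 0.03² + 0.02² = 0.0729 + 0.0256 + 0.1156 + 0.0324 + 0.0009 + 0.0004 = 0.2478
B_P1 = 1 / 0.2478 = 4.0355
Σp_P2ᵢ² = 0.02² + 0.02² + 0.42² + 0.02² + 0.50² + 0.02² = 0.0004 + 0.0004 + 0.1764 + 0.0004 + 0.2500 + 0.0004 = 0.4280
B_P2 = 1 / 0.4280 = 2.3364
Highest B → broadest niche (most generalist): population P1 (B = 4.04).

population P1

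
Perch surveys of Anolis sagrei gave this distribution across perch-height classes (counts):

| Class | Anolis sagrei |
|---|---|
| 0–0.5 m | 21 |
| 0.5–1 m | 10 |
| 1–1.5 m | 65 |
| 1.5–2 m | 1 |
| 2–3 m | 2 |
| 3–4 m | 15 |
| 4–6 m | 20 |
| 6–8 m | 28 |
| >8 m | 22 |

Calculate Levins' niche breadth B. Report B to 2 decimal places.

5.08

Proportions for Anolis sagrei (n=184): 21/184=0.1141, 10/184=0.0543, 65/184=0.3533, 1/184=0.0054, 2/184=0.0109, 15/184=0.0815, 20/184=0.1087, 28/184=0.1522, 22/184=0.1196
Σpᵢ² = 0.1141² + 0.0543² + 0.3533² + 0.0054² + 0.0109² + 0.0815² + 0.1087² + 0.1522² + 0.1196² = 0.013019 + 0.002948 + 0.124821 + 0.000029 + 0.000119 + 0.006642 + 0.011816 + 0.023165 + 0.014304 = 0.196863
B = 1 / 0.196863 = 5.0797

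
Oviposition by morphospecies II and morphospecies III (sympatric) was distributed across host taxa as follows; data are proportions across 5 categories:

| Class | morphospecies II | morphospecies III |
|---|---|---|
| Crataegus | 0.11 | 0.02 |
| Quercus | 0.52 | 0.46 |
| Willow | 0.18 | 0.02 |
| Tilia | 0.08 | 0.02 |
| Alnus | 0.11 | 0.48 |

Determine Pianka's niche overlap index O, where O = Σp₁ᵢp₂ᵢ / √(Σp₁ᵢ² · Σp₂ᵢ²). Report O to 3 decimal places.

Σ p₁ᵢp₂ᵢ = 0.0022 + 0.2392 + 0.0036 + 0.0016 + 0.0528 = 0.2994
Σp_1ᵢ² = 0.11² + 0.52² + 0.18² + 0.08² + 0.11² = 0.0121 + 0.2704 + 0.0324 + 0.0064 + 0.0121 = 0.3334
Σp_2ᵢ² = 0.02² + 0.46² + 0.02² + 0.02² + 0.48² = 0.0004 + 0.2116 + 0.0004 + 0.0004 + 0.2304 = 0.4432
O = 0.2994 / √(0.3334 × 0.4432) = 0.2994 / 0.384399 = 0.77888

0.779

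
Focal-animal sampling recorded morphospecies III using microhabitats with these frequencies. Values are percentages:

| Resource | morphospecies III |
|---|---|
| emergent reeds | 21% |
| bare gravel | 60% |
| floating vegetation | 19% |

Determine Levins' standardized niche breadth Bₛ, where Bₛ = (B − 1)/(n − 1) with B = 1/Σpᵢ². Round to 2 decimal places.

Convert percentages to proportions (divide by 100).
Σpᵢ² = 0.21² + 0.60² + 0.19² = 0.0441 + 0.3600 + 0.0361 = 0.4402
B = 1 / 0.4402 = 2.2717
Bₛ = (B − 1)/(n − 1) = (2.2717 − 1)/(3 − 1) = 1.2717/2 = 0.6359

0.64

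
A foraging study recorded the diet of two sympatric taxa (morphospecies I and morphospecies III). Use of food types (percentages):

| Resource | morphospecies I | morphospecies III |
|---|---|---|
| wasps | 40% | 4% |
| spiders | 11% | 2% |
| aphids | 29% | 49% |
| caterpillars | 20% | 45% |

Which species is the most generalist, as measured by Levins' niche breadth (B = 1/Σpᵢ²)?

morphospecies I

Convert percentages to proportions (divide by 100).
Σp_Iᵢ² = 0.40² + 0.11² + 0.29² + 0.20² = 0.1600 + 0.0121 + 0.0841 + 0.0400 = 0.2962
B_I = 1 / 0.2962 = 3.3761
Σp_IIIᵢ² = 0.04² + 0.02² + 0.49² + 0.45² = 0.0016 + 0.0004 + 0.2401 + 0.2025 = 0.4446
B_III = 1 / 0.4446 = 2.2492
Highest B → broadest niche (most generalist): morphospecies I (B = 3.38).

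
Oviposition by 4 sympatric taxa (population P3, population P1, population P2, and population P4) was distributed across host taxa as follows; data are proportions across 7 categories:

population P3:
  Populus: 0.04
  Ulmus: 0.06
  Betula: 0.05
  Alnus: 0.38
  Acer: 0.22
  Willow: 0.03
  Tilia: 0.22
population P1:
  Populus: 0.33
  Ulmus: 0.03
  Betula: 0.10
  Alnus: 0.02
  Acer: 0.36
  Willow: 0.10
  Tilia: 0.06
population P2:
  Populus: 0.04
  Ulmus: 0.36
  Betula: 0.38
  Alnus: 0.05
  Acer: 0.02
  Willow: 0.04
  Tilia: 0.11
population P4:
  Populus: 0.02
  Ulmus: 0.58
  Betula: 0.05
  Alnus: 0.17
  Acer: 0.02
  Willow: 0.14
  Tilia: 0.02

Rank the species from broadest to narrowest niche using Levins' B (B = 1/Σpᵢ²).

population P3 > population P1 > population P2 > population P4

Σp_P3ᵢ² = 0.04² + 0.06² + 0.05² + 0.38² + 0.22² + 0.03² + 0.22² = 0.0016 + 0.0036 + 0.0025 + 0.1444 + 0.0484 + 0.0009 + 0.0484 = 0.2498
B_P3 = 1 / 0.2498 = 4.0032
Σp_P1ᵢ² = 0.33² + 0.03² + 0.10² + 0.02² + 0.36² + 0.10² + 0.06² = 0.1089 + 0.0009 + 0.0100 + 0.0004 + 0.1296 + 0.0100 + 0.0036 = 0.2634
B_P1 = 1 / 0.2634 = 3.7965
Σp_P2ᵢ² = 0.04² + 0.36² + 0.38² + 0.05² + 0.02² + 0.04² + 0.11² = 0.0016 + 0.1296 + 0.1444 + 0.0025 + 0.0004 + 0.0016 + 0.0121 = 0.2922
B_P2 = 1 / 0.2922 = 3.4223
Σp_P4ᵢ² = 0.02² + 0.58² + 0.05² + 0.17² + 0.02² + 0.14² + 0.02² = 0.0004 + 0.3364 + 0.0025 + 0.0289 + 0.0004 + 0.0196 + 0.0004 = 0.3886
B_P4 = 1 / 0.3886 = 2.5733
Ranking by B (broadest → narrowest): population P3 (4.00) > population P1 (3.80) > population P2 (3.42) > population P4 (2.57)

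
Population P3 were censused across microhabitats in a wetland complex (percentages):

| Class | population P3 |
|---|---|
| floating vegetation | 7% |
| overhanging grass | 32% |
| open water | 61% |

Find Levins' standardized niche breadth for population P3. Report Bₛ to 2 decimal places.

Convert percentages to proportions (divide by 100).
Σpᵢ² = 0.07² + 0.32² + 0.61² = 0.0049 + 0.1024 + 0.3721 = 0.4794
B = 1 / 0.4794 = 2.0859
Bₛ = (B − 1)/(n − 1) = (2.0859 − 1)/(3 − 1) = 1.0859/2 = 0.5430

0.54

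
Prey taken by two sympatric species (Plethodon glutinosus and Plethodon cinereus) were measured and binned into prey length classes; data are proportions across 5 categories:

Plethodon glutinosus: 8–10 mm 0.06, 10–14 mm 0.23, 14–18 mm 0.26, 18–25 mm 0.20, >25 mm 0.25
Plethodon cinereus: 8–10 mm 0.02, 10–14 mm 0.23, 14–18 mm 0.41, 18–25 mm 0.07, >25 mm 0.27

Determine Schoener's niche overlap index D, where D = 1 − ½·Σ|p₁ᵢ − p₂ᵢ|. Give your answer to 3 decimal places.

0.830

Σ|p₁ᵢ − p₂ᵢ| = 0.04 + 0.00 + 0.15 + 0.13 + 0.02 = 0.34
D = 1 − ½ × 0.34 = 1 − 0.170 = 0.83000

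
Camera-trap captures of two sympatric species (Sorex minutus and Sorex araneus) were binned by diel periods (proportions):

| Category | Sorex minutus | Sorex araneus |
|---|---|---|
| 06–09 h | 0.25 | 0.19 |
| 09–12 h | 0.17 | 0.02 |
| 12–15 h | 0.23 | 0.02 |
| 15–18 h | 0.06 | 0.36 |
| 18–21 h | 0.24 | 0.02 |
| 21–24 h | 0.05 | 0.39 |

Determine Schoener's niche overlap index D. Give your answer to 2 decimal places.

0.36

Σ|p₁ᵢ − p₂ᵢ| = 0.06 + 0.15 + 0.21 + 0.30 + 0.22 + 0.34 = 1.28
D = 1 − ½ × 1.28 = 1 − 0.640 = 0.3600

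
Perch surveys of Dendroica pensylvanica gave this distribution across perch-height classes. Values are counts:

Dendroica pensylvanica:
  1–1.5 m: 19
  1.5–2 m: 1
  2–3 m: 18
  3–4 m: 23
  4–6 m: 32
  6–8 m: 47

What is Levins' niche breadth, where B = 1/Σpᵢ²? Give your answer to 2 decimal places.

Proportions for Dendroica pensylvanica (n=140): 19/140=0.1357, 1/140=0.0071, 18/140=0.1286, 23/140=0.1643, 32/140=0.2286, 47/140=0.3357
Σpᵢ² = 0.1357² + 0.0071² + 0.1286² + 0.1643² + 0.2286² + 0.3357² = 0.018414 + 0.000050 + 0.016538 + 0.026994 + 0.052258 + 0.112694 = 0.226948
B = 1 / 0.226948 = 4.4063

4.41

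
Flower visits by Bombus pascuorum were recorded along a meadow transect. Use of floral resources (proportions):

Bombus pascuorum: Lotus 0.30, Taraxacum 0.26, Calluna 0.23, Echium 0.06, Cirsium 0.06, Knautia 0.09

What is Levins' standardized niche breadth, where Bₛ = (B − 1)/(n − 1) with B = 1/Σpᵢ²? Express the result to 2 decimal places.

Σpᵢ² = 0.30² + 0.26² + 0.23² + 0.06² + 0.06² + 0.09² = 0.0900 + 0.0676 + 0.0529 + 0.0036 + 0.0036 + 0.0081 = 0.2258
B = 1 / 0.2258 = 4.4287
Bₛ = (B − 1)/(n − 1) = (4.4287 − 1)/(6 − 1) = 3.4287/5 = 0.6857

0.69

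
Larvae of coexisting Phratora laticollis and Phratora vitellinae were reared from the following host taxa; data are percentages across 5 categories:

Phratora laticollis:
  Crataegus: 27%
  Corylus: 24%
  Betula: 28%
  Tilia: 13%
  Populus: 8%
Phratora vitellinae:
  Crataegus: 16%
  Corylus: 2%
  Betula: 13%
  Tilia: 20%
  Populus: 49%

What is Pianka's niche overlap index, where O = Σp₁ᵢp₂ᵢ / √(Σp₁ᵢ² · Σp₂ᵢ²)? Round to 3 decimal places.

0.546

Convert percentages to proportions (divide by 100).
Σ p₁ᵢp₂ᵢ = 0.0432 + 0.0048 + 0.0364 + 0.0260 + 0.0392 = 0.1496
Σp_1ᵢ² = 0.27² + 0.24² + 0.28² + 0.13² + 0.08² = 0.0729 + 0.0576 + 0.0784 + 0.0169 + 0.0064 = 0.2322
Σp_2ᵢ² = 0.16² + 0.02² + 0.13² + 0.20² + 0.49² = 0.0256 + 0.0004 + 0.0169 + 0.0400 + 0.2401 = 0.3230
O = 0.1496 / √(0.2322 × 0.3230) = 0.1496 / 0.273862 = 0.54626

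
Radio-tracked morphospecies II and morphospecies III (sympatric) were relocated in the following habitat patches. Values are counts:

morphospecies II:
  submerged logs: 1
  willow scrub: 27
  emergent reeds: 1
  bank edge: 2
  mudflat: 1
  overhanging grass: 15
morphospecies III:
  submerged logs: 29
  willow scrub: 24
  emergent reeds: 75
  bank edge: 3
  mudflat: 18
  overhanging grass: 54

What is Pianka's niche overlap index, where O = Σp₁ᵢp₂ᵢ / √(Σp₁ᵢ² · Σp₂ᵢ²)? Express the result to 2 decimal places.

0.50

Proportions for morphospecies II (n=47): 1/47=0.0213, 27/47=0.5745, 1/47=0.0213, 2/47=0.0426, 1/47=0.0213, 15/47=0.3191
Proportions for morphospecies III (n=203): 29/203=0.1429, 24/203=0.1182, 75/203=0.3695, 3/203=0.0148, 18/203=0.0887, 54/203=0.2660
Σ p₁ᵢp₂ᵢ = 0.003044 + 0.067906 + 0.007870 + 0.000630 + 0.001889 + 0.084881 = 0.166220
Σp_1ᵢ² = 0.0213² + 0.5745² + 0.0213² + 0.0426² + 0.0213² + 0.3191² = 0.000454 + 0.330050 + 0.000454 + 0.001815 + 0.000454 + 0.101825 = 0.435052
Σp_2ᵢ² = 0.1429² + 0.1182² + 0.3695² + 0.0148² + 0.0887² + 0.2660² = 0.020420 + 0.013971 + 0.136530 + 0.000219 + 0.007868 + 0.070756 = 0.249764
O = 0.166220 / √(0.435052 × 0.249764) = 0.166220 / 0.3296367 = 0.5043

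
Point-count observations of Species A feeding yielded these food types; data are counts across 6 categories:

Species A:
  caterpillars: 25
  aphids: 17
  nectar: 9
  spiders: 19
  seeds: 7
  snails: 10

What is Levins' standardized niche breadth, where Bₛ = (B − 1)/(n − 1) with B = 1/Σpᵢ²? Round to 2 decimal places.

Proportions for Species A (n=87): 25/87=0.2874, 17/87=0.1954, 9/87=0.1034, 19/87=0.2184, 7/87=0.0805, 10/87=0.1149
Σpᵢ² = 0.2874² + 0.1954² + 0.1034² + 0.2184² + 0.0805² + 0.1149² = 0.082599 + 0.038181 + 0.010692 + 0.047699 + 0.006480 + 0.013202 = 0.198853
B = 1 / 0.198853 = 5.0288
Bₛ = (B − 1)/(n − 1) = (5.0288 − 1)/(6 − 1) = 4.0288/5 = 0.8058

0.81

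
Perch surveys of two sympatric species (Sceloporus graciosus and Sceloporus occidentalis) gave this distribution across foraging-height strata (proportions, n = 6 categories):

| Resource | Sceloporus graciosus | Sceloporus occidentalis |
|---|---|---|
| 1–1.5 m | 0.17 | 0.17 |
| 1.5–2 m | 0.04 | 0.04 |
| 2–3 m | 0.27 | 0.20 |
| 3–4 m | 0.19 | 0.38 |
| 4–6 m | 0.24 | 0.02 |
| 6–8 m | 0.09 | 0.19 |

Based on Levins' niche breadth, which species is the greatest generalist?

Sceloporus graciosus

Σp_gracᵢ² = 0.17² + 0.04² + 0.27² + 0.19² + 0.24² + 0.09² = 0.0289 + 0.0016 + 0.0729 + 0.0361 + 0.0576 + 0.0081 = 0.2052
B_grac = 1 / 0.2052 = 4.8733
Σp_occiᵢ² = 0.17² + 0.04² + 0.20² + 0.38² + 0.02² + 0.19² = 0.0289 + 0.0016 + 0.0400 + 0.1444 + 0.0004 + 0.0361 = 0.2514
B_occi = 1 / 0.2514 = 3.9777
Highest B → broadest niche (most generalist): Sceloporus graciosus (B = 4.87).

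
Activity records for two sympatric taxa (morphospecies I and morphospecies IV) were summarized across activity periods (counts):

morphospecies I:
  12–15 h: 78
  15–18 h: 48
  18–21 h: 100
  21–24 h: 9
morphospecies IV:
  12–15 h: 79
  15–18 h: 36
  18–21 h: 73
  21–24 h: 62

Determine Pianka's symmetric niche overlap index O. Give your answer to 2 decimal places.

0.90

Proportions for morphospecies I (n=235): 78/235=0.3319, 48/235=0.2043, 100/235=0.4255, 9/235=0.0383
Proportions for morphospecies IV (n=250): 79/250=0.3160, 36/250=0.1440, 73/250=0.2920, 62/250=0.2480
Σ p₁ᵢp₂ᵢ = 0.104880 + 0.029419 + 0.124246 + 0.009498 = 0.268043
Σp_1ᵢ² = 0.3319² + 0.2043² + 0.4255² + 0.0383² = 0.110158 + 0.041738 + 0.181050 + 0.001467 = 0.334413
Σp_2ᵢ² = 0.3160² + 0.1440² + 0.2920² + 0.2480² = 0.099856 + 0.020736 + 0.085264 + 0.061504 = 0.267360
O = 0.268043 / √(0.334413 × 0.267360) = 0.268043 / 0.2990128 = 0.8964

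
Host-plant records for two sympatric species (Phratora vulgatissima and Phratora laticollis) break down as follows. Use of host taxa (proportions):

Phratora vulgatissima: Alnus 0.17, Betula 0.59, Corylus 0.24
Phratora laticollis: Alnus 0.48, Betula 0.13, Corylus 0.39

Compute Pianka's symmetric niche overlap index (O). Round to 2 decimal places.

0.60

Σ p₁ᵢp₂ᵢ = 0.0816 + 0.0767 + 0.0936 = 0.2519
Σp_1ᵢ² = 0.17² + 0.59² + 0.24² = 0.0289 + 0.3481 + 0.0576 = 0.4346
Σp_2ᵢ² = 0.48² + 0.13² + 0.39² = 0.2304 + 0.0169 + 0.1521 = 0.3994
O = 0.2519 / √(0.4346 × 0.3994) = 0.2519 / 0.41663 = 0.6046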